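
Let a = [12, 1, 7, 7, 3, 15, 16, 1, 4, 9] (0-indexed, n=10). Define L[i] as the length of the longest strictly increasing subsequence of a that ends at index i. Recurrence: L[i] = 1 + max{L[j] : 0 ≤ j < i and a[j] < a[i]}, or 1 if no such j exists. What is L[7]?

   i    0    1    2    3    4    5    6    7    8    9
a[i]   12    1    7    7    3   15   16    1    4    9
L[i]    1    1    2    2    2    3    4    1    3    4

1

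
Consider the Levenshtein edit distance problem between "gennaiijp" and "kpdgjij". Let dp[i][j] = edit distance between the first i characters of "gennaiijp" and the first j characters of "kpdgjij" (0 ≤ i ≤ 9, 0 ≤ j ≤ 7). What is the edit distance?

   ''  k  p  d  g  j  i  j
''  0  1  2  3  4  5  6  7
 g  1  1  2  3  3  4  5  6
 e  2  2  2  3  4  4  5  6
 n  3  3  3  3  4  5  5  6
 n  4  4  4  4  4  5  6  6
 a  5  5  5  5  5  5  6  7
 i  6  6  6  6  6  6  5  6
 i  7  7  7  7  7  7  6  6
 j  8  8  8  8  8  7  7  6
 p  9  9  8  9  9  8  8  7

7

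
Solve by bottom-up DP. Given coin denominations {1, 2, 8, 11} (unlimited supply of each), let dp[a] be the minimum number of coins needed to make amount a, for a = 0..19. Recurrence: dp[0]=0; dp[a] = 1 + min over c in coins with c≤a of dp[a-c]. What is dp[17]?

 a  0  1  2  3  4  5  6  7  8  9 10 11 12 13 14 15 16 17 18 19
dp  0  1  1  2  2  3  3  4  1  2  2  1  2  2  3  3  2  3  3  2

3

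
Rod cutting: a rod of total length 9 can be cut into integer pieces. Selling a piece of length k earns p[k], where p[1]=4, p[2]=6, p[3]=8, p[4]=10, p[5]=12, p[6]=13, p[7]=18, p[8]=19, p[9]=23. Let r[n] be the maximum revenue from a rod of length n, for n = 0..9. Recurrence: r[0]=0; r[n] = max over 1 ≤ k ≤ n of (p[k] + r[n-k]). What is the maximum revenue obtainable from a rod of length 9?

   n    0    1    2    3    4    5    6    7    8    9
r[n]    0    4    8   12   16   20   24   28   32   36

36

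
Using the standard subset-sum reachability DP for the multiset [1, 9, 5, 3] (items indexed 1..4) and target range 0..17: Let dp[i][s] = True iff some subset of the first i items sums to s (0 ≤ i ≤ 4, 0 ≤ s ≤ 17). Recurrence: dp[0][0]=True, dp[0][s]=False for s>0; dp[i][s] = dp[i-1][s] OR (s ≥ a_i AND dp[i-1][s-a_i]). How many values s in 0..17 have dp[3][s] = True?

i\s   0   1   2   3   4   5   6   7   8   9  10  11  12  13  14  15  16  17
  0   T   F   F   F   F   F   F   F   F   F   F   F   F   F   F   F   F   F
  1   T   T   F   F   F   F   F   F   F   F   F   F   F   F   F   F   F   F
  2   T   T   F   F   F   F   F   F   F   T   T   F   F   F   F   F   F   F
  3   T   T   F   F   F   T   T   F   F   T   T   F   F   F   T   T   F   F
  4   T   T   F   T   T   T   T   F   T   T   T   F   T   T   T   T   F   T

8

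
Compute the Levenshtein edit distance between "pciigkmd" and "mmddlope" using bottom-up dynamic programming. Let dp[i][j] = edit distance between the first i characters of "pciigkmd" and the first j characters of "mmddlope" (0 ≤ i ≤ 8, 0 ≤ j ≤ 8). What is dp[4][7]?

7

   ''  m  m  d  d  l  o  p  e
''  0  1  2  3  4  5  6  7  8
 p  1  1  2  3  4  5  6  6  7
 c  2  2  2  3  4  5  6  7  7
 i  3  3  3  3  4  5  6  7  8
 i  4  4  4  4  4  5  6  7  8
 g  5  5  5  5  5  5  6  7  8
 k  6  6  6  6  6  6  6  7  8
 m  7  6  6  7  7  7  7  7  8
 d  8  7  7  6  7  8  8  8  8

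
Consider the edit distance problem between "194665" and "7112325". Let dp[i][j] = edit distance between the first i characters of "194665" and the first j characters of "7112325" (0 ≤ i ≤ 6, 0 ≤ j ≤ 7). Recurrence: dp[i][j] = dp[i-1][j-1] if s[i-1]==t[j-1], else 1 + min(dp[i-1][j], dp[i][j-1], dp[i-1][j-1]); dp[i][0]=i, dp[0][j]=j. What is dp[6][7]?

5

   ''  7  1  1  2  3  2  5
''  0  1  2  3  4  5  6  7
 1  1  1  1  2  3  4  5  6
 9  2  2  2  2  3  4  5  6
 4  3  3  3  3  3  4  5  6
 6  4  4  4  4  4  4  5  6
 6  5  5  5  5  5  5  5  6
 5  6  6  6  6  6  6  6  5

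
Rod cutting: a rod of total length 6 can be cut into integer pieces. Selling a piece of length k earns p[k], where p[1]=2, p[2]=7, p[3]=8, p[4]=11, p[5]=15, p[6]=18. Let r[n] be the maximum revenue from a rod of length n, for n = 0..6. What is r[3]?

   n    0    1    2    3    4    5    6
r[n]    0    2    7    9   14   16   21

9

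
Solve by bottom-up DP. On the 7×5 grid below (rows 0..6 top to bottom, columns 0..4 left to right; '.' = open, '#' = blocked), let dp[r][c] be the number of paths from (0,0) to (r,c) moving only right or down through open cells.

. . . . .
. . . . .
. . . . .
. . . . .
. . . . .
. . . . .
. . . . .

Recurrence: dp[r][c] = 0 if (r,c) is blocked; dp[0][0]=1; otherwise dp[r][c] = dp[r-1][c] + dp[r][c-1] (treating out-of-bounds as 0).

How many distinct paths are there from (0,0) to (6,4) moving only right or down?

r\c   0   1   2   3   4
  0   1   1   1   1   1
  1   1   2   3   4   5
  2   1   3   6  10  15
  3   1   4  10  20  35
  4   1   5  15  35  70
  5   1   6  21  56 126
  6   1   7  28  84 210

210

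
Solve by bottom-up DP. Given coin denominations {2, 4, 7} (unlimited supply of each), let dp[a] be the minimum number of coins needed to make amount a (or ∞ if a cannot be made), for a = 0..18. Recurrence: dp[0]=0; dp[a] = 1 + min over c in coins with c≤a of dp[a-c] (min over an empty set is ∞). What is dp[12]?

 a  0  1  2  3  4  5  6  7  8  9 10 11 12 13 14 15 16 17 18
dp  0  -  1  -  1  -  2  1  2  2  3  2  3  3  2  3  3  4  3
(- denotes ∞ / unreachable)

3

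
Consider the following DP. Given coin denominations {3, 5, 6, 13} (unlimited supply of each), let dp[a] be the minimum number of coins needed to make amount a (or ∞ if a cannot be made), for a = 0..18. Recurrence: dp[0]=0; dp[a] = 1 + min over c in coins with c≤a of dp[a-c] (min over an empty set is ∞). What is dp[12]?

2

 a  0  1  2  3  4  5  6  7  8  9 10 11 12 13 14 15 16 17 18
dp  0  -  -  1  -  1  1  -  2  2  2  2  2  1  3  3  2  3  2
(- denotes ∞ / unreachable)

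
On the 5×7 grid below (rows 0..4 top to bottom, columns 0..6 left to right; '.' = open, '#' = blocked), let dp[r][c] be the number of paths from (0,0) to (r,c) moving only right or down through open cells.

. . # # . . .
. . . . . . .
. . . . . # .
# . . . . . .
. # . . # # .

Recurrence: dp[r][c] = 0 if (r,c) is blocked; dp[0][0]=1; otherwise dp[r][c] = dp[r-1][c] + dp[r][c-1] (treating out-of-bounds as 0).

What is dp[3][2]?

r\c   0   1   2   3   4   5   6
  0   1   1   0   0   0   0   0
  1   1   2   2   2   2   2   2
  2   1   3   5   7   9   0   2
  3   0   3   8  15  24  24  26
  4   0   0   8  23   0   0  26

8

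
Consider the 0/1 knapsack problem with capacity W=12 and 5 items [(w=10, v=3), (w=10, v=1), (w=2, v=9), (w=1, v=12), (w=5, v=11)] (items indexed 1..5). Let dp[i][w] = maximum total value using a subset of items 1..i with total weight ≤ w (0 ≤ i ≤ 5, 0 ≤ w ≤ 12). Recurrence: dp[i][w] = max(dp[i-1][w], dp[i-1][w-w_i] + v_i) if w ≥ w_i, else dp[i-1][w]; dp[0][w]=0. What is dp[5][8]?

32

i\w   0   1   2   3   4   5   6   7   8   9  10  11  12
  0   0   0   0   0   0   0   0   0   0   0   0   0   0
  1   0   0   0   0   0   0   0   0   0   0   3   3   3
  2   0   0   0   0   0   0   0   0   0   0   3   3   3
  3   0   0   9   9   9   9   9   9   9   9   9   9  12
  4   0  12  12  21  21  21  21  21  21  21  21  21  21
  5   0  12  12  21  21  21  23  23  32  32  32  32  32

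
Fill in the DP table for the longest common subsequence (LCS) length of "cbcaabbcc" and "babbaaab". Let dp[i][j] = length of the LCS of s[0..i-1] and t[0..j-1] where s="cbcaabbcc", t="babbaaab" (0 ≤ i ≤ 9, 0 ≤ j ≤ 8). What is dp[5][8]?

3

   ''  b  a  b  b  a  a  a  b
''  0  0  0  0  0  0  0  0  0
 c  0  0  0  0  0  0  0  0  0
 b  0  1  1  1  1  1  1  1  1
 c  0  1  1  1  1  1  1  1  1
 a  0  1  2  2  2  2  2  2  2
 a  0  1  2  2  2  3  3  3  3
 b  0  1  2  3  3  3  3  3  4
 b  0  1  2  3  4  4  4  4  4
 c  0  1  2  3  4  4  4  4  4
 c  0  1  2  3  4  4  4  4  4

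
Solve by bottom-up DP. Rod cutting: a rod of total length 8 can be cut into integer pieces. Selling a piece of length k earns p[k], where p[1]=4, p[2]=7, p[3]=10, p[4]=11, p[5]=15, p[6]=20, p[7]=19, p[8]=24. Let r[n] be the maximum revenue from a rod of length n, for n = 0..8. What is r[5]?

   n    0    1    2    3    4    5    6    7    8
r[n]    0    4    8   12   16   20   24   28   32

20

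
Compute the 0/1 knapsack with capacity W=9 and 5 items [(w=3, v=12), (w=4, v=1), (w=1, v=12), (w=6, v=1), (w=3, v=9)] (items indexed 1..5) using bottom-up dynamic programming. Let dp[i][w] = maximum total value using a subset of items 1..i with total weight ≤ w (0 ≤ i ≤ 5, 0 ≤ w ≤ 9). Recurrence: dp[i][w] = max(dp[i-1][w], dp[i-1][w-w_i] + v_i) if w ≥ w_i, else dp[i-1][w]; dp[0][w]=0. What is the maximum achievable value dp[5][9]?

33

i\w   0   1   2   3   4   5   6   7   8   9
  0   0   0   0   0   0   0   0   0   0   0
  1   0   0   0  12  12  12  12  12  12  12
  2   0   0   0  12  12  12  12  13  13  13
  3   0  12  12  12  24  24  24  24  25  25
  4   0  12  12  12  24  24  24  24  25  25
  5   0  12  12  12  24  24  24  33  33  33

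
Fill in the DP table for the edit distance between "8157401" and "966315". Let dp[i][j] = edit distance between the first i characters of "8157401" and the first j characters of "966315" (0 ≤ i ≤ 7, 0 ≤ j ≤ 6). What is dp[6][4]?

6

   ''  9  6  6  3  1  5
''  0  1  2  3  4  5  6
 8  1  1  2  3  4  5  6
 1  2  2  2  3  4  4  5
 5  3  3  3  3  4  5  4
 7  4  4  4  4  4  5  5
 4  5  5  5  5  5  5  6
 0  6  6  6  6  6  6  6
 1  7  7  7  7  7  6  7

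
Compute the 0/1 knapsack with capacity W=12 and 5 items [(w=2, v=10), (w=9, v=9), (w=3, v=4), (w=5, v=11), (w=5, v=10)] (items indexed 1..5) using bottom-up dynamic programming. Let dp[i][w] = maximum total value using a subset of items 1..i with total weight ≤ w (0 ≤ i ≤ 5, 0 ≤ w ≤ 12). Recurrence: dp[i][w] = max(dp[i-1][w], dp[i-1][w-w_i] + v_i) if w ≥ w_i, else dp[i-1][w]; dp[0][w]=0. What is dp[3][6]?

14

i\w   0   1   2   3   4   5   6   7   8   9  10  11  12
  0   0   0   0   0   0   0   0   0   0   0   0   0   0
  1   0   0  10  10  10  10  10  10  10  10  10  10  10
  2   0   0  10  10  10  10  10  10  10  10  10  19  19
  3   0   0  10  10  10  14  14  14  14  14  14  19  19
  4   0   0  10  10  10  14  14  21  21  21  25  25  25
  5   0   0  10  10  10  14  14  21  21  21  25  25  31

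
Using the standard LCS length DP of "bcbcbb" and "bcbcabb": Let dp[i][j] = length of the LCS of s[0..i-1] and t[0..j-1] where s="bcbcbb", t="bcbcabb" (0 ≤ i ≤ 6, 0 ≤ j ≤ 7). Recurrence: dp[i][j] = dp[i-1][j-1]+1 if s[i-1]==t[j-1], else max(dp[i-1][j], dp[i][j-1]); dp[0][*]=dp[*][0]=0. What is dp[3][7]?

3

   ''  b  c  b  c  a  b  b
''  0  0  0  0  0  0  0  0
 b  0  1  1  1  1  1  1  1
 c  0  1  2  2  2  2  2  2
 b  0  1  2  3  3  3  3  3
 c  0  1  2  3  4  4  4  4
 b  0  1  2  3  4  4  5  5
 b  0  1  2  3  4  4  5  6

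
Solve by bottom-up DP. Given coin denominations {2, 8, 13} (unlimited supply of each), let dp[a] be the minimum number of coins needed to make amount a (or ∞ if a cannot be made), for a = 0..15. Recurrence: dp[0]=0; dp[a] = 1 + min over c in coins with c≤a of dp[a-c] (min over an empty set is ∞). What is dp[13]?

 a  0  1  2  3  4  5  6  7  8  9 10 11 12 13 14 15
dp  0  -  1  -  2  -  3  -  1  -  2  -  3  1  4  2
(- denotes ∞ / unreachable)

1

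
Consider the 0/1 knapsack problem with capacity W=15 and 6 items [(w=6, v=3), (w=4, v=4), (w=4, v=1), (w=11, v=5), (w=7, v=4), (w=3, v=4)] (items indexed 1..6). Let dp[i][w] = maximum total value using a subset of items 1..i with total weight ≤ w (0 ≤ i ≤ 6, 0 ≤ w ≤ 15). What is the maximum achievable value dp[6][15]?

12

i\w   0   1   2   3   4   5   6   7   8   9  10  11  12  13  14  15
  0   0   0   0   0   0   0   0   0   0   0   0   0   0   0   0   0
  1   0   0   0   0   0   0   3   3   3   3   3   3   3   3   3   3
  2   0   0   0   0   4   4   4   4   4   4   7   7   7   7   7   7
  3   0   0   0   0   4   4   4   4   5   5   7   7   7   7   8   8
  4   0   0   0   0   4   4   4   4   5   5   7   7   7   7   8   9
  5   0   0   0   0   4   4   4   4   5   5   7   8   8   8   8   9
  6   0   0   0   4   4   4   4   8   8   8   8   9   9  11  12  12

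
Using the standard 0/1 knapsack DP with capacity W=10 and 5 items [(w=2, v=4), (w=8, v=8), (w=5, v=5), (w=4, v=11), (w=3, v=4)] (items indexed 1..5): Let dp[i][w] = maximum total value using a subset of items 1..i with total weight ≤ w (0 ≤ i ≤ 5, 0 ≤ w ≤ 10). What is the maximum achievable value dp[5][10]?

i\w   0   1   2   3   4   5   6   7   8   9  10
  0   0   0   0   0   0   0   0   0   0   0   0
  1   0   0   4   4   4   4   4   4   4   4   4
  2   0   0   4   4   4   4   4   4   8   8  12
  3   0   0   4   4   4   5   5   9   9   9  12
  4   0   0   4   4  11  11  15  15  15  16  16
  5   0   0   4   4  11  11  15  15  15  19  19

19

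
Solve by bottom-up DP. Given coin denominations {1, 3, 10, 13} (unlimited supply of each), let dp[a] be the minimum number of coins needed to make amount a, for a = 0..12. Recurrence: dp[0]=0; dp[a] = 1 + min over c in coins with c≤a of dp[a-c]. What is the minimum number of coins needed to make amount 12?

3

 a  0  1  2  3  4  5  6  7  8  9 10 11 12
dp  0  1  2  1  2  3  2  3  4  3  1  2  3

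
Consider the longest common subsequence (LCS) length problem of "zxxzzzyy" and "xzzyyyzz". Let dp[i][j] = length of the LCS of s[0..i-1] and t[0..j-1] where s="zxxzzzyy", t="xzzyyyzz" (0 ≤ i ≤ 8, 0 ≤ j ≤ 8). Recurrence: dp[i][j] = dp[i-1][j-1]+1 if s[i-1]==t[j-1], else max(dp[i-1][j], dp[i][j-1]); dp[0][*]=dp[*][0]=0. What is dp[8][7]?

   ''  x  z  z  y  y  y  z  z
''  0  0  0  0  0  0  0  0  0
 z  0  0  1  1  1  1  1  1  1
 x  0  1  1  1  1  1  1  1  1
 x  0  1  1  1  1  1  1  1  1
 z  0  1  2  2  2  2  2  2  2
 z  0  1  2  3  3  3  3  3  3
 z  0  1  2  3  3  3  3  4  4
 y  0  1  2  3  4  4  4  4  4
 y  0  1  2  3  4  5  5  5  5

5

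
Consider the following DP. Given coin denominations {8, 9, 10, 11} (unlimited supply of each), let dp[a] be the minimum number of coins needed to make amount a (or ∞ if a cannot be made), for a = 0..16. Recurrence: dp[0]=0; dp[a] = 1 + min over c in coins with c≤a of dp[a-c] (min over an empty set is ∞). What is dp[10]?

 a  0  1  2  3  4  5  6  7  8  9 10 11 12 13 14 15 16
dp  0  -  -  -  -  -  -  -  1  1  1  1  -  -  -  -  2
(- denotes ∞ / unreachable)

1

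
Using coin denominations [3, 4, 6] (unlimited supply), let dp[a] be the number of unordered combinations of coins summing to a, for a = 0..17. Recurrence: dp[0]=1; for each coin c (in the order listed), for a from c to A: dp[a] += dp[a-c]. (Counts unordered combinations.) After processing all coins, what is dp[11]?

1

after  coin     0     1     2     3     4     5     6     7     8     9    10    11    12    13    14    15    16    17
          3     1     0     0     1     0     0     1     0     0     1     0     0     1     0     0     1     0     0
          4     1     0     0     1     1     0     1     1     1     1     1     1     2     1     1     2     2     1
          6     1     0     0     1     1     0     2     1     1     2     2     1     4     2     2     4     4     2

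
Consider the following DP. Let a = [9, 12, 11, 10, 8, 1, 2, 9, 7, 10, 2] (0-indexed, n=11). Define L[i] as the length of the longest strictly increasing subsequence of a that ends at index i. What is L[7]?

3

   i    0    1    2    3    4    5    6    7    8    9   10
a[i]    9   12   11   10    8    1    2    9    7   10    2
L[i]    1    2    2    2    1    1    2    3    3    4    2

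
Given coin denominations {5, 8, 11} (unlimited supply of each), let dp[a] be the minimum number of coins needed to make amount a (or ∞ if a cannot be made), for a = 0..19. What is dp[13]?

 a  0  1  2  3  4  5  6  7  8  9 10 11 12 13 14 15 16 17 18 19
dp  0  -  -  -  -  1  -  -  1  -  2  1  -  2  -  3  2  -  3  2
(- denotes ∞ / unreachable)

2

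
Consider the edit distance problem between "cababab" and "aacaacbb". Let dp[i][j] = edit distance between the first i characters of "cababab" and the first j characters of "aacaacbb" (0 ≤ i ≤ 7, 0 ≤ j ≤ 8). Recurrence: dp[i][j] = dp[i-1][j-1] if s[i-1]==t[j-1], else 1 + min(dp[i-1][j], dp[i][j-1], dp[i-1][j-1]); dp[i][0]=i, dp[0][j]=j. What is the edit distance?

   ''  a  a  c  a  a  c  b  b
''  0  1  2  3  4  5  6  7  8
 c  1  1  2  2  3  4  5  6  7
 a  2  1  1  2  2  3  4  5  6
 b  3  2  2  2  3  3  4  4  5
 a  4  3  2  3  2  3  4  5  5
 b  5  4  3  3  3  3  4  4  5
 a  6  5  4  4  3  3  4  5  5
 b  7  6  5  5  4  4  4  4  5

5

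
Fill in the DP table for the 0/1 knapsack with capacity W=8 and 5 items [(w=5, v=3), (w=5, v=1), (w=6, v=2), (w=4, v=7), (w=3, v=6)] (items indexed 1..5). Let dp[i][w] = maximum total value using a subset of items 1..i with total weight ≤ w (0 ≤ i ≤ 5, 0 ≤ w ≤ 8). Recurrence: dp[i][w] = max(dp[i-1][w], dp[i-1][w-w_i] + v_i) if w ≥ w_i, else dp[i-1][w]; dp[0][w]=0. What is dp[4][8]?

i\w   0   1   2   3   4   5   6   7   8
  0   0   0   0   0   0   0   0   0   0
  1   0   0   0   0   0   3   3   3   3
  2   0   0   0   0   0   3   3   3   3
  3   0   0   0   0   0   3   3   3   3
  4   0   0   0   0   7   7   7   7   7
  5   0   0   0   6   7   7   7  13  13

7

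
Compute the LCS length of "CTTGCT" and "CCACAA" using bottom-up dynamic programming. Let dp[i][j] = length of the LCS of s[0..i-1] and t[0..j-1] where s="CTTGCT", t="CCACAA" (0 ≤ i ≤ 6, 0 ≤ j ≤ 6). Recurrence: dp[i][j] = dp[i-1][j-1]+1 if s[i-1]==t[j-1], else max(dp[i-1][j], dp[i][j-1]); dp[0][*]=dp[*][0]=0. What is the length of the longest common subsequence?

   ''  C  C  A  C  A  A
''  0  0  0  0  0  0  0
 C  0  1  1  1  1  1  1
 T  0  1  1  1  1  1  1
 T  0  1  1  1  1  1  1
 G  0  1  1  1  1  1  1
 C  0  1  2  2  2  2  2
 T  0  1  2  2  2  2  2

2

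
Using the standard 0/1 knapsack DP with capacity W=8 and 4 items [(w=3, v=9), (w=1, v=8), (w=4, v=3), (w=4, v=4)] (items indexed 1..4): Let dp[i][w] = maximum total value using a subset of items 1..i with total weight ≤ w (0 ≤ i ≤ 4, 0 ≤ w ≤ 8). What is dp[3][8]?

20

i\w   0   1   2   3   4   5   6   7   8
  0   0   0   0   0   0   0   0   0   0
  1   0   0   0   9   9   9   9   9   9
  2   0   8   8   9  17  17  17  17  17
  3   0   8   8   9  17  17  17  17  20
  4   0   8   8   9  17  17  17  17  21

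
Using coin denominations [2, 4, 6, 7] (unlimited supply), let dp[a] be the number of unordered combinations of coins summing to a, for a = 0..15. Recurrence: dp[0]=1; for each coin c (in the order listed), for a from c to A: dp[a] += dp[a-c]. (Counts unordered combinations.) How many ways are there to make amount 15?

4

after  coin     0     1     2     3     4     5     6     7     8     9    10    11    12    13    14    15
          2     1     0     1     0     1     0     1     0     1     0     1     0     1     0     1     0
          4     1     0     1     0     2     0     2     0     3     0     3     0     4     0     4     0
          6     1     0     1     0     2     0     3     0     4     0     5     0     7     0     8     0
          7     1     0     1     0     2     0     3     1     4     1     5     2     7     3     9     4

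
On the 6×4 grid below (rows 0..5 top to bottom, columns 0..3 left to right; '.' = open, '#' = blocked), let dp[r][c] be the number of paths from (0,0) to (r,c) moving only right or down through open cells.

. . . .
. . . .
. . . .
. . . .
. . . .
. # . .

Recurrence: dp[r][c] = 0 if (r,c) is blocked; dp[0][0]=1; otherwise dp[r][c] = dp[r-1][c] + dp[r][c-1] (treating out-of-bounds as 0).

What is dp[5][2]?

15

r\c   0   1   2   3
  0   1   1   1   1
  1   1   2   3   4
  2   1   3   6  10
  3   1   4  10  20
  4   1   5  15  35
  5   1   0  15  50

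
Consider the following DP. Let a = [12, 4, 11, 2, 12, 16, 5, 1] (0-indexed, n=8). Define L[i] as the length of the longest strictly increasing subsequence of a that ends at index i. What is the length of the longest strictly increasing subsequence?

4

   i    0    1    2    3    4    5    6    7
a[i]   12    4   11    2   12   16    5    1
L[i]    1    1    2    1    3    4    2    1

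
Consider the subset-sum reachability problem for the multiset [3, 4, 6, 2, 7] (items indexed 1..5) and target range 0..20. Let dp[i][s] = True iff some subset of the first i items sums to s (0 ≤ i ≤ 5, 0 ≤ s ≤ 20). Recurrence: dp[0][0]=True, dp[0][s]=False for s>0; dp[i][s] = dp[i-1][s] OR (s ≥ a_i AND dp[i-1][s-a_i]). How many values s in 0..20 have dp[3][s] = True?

i\s   0   1   2   3   4   5   6   7   8   9  10  11  12  13  14  15  16  17  18  19  20
  0   T   F   F   F   F   F   F   F   F   F   F   F   F   F   F   F   F   F   F   F   F
  1   T   F   F   T   F   F   F   F   F   F   F   F   F   F   F   F   F   F   F   F   F
  2   T   F   F   T   T   F   F   T   F   F   F   F   F   F   F   F   F   F   F   F   F
  3   T   F   F   T   T   F   T   T   F   T   T   F   F   T   F   F   F   F   F   F   F
  4   T   F   T   T   T   T   T   T   T   T   T   T   T   T   F   T   F   F   F   F   F
  5   T   F   T   T   T   T   T   T   T   T   T   T   T   T   T   T   T   T   T   T   T

8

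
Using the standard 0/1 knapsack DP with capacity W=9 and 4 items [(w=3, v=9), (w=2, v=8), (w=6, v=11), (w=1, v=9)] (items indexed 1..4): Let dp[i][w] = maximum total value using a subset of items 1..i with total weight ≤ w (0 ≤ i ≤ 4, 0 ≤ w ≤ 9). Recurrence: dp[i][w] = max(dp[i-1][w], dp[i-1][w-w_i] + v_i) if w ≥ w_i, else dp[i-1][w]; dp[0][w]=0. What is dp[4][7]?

i\w   0   1   2   3   4   5   6   7   8   9
  0   0   0   0   0   0   0   0   0   0   0
  1   0   0   0   9   9   9   9   9   9   9
  2   0   0   8   9   9  17  17  17  17  17
  3   0   0   8   9   9  17  17  17  19  20
  4   0   9   9  17  18  18  26  26  26  28

26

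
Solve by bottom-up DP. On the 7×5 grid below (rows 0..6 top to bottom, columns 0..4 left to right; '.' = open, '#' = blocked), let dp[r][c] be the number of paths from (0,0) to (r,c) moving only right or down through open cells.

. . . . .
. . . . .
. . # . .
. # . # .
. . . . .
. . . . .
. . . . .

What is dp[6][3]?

10

r\c   0   1   2   3   4
  0   1   1   1   1   1
  1   1   2   3   4   5
  2   1   3   0   4   9
  3   1   0   0   0   9
  4   1   1   1   1  10
  5   1   2   3   4  14
  6   1   3   6  10  24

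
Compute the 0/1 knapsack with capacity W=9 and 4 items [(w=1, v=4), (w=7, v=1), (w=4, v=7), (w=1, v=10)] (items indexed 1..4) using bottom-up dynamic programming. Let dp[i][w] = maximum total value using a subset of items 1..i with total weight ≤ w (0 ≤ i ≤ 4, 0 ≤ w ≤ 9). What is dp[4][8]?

21

i\w   0   1   2   3   4   5   6   7   8   9
  0   0   0   0   0   0   0   0   0   0   0
  1   0   4   4   4   4   4   4   4   4   4
  2   0   4   4   4   4   4   4   4   5   5
  3   0   4   4   4   7  11  11  11  11  11
  4   0  10  14  14  14  17  21  21  21  21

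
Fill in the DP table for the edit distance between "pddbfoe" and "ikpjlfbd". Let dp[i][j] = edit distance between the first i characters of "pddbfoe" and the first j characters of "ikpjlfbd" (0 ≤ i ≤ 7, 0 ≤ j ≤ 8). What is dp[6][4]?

6

   ''  i  k  p  j  l  f  b  d
''  0  1  2  3  4  5  6  7  8
 p  1  1  2  2  3  4  5  6  7
 d  2  2  2  3  3  4  5  6  6
 d  3  3  3  3  4  4  5  6  6
 b  4  4  4  4  4  5  5  5  6
 f  5  5  5  5  5  5  5  6  6
 o  6  6  6  6  6  6  6  6  7
 e  7  7  7  7  7  7  7  7  7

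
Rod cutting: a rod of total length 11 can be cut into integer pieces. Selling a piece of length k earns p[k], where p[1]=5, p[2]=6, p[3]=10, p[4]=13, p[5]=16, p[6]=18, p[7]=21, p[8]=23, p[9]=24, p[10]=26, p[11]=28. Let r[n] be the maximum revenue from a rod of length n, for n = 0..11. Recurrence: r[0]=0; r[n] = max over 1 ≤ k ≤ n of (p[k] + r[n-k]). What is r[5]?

25

   n    0    1    2    3    4    5    6    7    8    9   10   11
r[n]    0    5   10   15   20   25   30   35   40   45   50   55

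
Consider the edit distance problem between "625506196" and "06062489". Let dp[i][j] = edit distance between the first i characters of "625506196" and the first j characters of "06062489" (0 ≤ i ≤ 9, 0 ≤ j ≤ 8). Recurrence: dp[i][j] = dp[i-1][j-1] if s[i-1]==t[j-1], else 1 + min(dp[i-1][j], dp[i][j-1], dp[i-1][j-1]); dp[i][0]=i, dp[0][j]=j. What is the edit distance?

8

   ''  0  6  0  6  2  4  8  9
''  0  1  2  3  4  5  6  7  8
 6  1  1  1  2  3  4  5  6  7
 2  2  2  2  2  3  3  4  5  6
 5  3  3  3  3  3  4  4  5  6
 5  4  4  4  4  4  4  5  5  6
 0  5  4  5  4  5  5  5  6  6
 6  6  5  4  5  4  5  6  6  7
 1  7  6  5  5  5  5  6  7  7
 9  8  7  6  6  6  6  6  7  7
 6  9  8  7  7  6  7  7  7  8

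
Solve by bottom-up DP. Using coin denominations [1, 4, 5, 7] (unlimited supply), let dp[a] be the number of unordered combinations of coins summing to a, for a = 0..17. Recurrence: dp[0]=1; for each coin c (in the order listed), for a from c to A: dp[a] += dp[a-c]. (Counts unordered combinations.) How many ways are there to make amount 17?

19

after  coin     0     1     2     3     4     5     6     7     8     9    10    11    12    13    14    15    16    17
          1     1     1     1     1     1     1     1     1     1     1     1     1     1     1     1     1     1     1
          4     1     1     1     1     2     2     2     2     3     3     3     3     4     4     4     4     5     5
          5     1     1     1     1     2     3     3     3     4     5     6     6     7     8     9    10    11    12
          7     1     1     1     1     2     3     3     4     5     6     7     8    10    11    13    15    17    19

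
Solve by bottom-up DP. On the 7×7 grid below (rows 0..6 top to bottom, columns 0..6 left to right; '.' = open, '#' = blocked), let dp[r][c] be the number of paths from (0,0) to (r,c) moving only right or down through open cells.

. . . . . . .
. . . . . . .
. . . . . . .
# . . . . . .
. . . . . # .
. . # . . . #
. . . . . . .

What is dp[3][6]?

r\c   0   1   2   3   4   5   6
  0   1   1   1   1   1   1   1
  1   1   2   3   4   5   6   7
  2   1   3   6  10  15  21  28
  3   0   3   9  19  34  55  83
  4   0   3  12  31  65   0  83
  5   0   3   0  31  96  96   0
  6   0   3   3  34 130 226 226

83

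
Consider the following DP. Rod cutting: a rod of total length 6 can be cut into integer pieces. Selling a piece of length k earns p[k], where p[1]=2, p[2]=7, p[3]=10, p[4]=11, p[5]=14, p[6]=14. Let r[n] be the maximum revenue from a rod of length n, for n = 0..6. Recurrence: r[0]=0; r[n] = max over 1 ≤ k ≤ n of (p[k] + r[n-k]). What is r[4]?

14

   n    0    1    2    3    4    5    6
r[n]    0    2    7   10   14   17   21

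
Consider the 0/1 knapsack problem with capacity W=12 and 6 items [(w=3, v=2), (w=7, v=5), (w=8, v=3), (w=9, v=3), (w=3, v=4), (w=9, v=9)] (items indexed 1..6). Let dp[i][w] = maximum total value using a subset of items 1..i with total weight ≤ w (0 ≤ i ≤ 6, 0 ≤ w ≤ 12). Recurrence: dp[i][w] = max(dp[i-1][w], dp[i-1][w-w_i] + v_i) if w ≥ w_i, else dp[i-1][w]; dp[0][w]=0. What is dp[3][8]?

i\w   0   1   2   3   4   5   6   7   8   9  10  11  12
  0   0   0   0   0   0   0   0   0   0   0   0   0   0
  1   0   0   0   2   2   2   2   2   2   2   2   2   2
  2   0   0   0   2   2   2   2   5   5   5   7   7   7
  3   0   0   0   2   2   2   2   5   5   5   7   7   7
  4   0   0   0   2   2   2   2   5   5   5   7   7   7
  5   0   0   0   4   4   4   6   6   6   6   9   9   9
  6   0   0   0   4   4   4   6   6   6   9   9   9  13

5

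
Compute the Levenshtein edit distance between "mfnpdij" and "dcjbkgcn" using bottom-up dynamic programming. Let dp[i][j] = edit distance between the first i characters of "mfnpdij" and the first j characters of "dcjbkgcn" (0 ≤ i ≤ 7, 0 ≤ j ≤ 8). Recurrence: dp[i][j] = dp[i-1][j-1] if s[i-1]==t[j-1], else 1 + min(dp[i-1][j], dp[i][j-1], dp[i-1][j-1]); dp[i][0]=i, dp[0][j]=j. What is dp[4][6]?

   ''  d  c  j  b  k  g  c  n
''  0  1  2  3  4  5  6  7  8
 m  1  1  2  3  4  5  6  7  8
 f  2  2  2  3  4  5  6  7  8
 n  3  3  3  3  4  5  6  7  7
 p  4  4  4  4  4  5  6  7  8
 d  5  4  5  5  5  5  6  7  8
 i  6  5  5  6  6  6  6  7  8
 j  7  6  6  5  6  7  7  7  8

6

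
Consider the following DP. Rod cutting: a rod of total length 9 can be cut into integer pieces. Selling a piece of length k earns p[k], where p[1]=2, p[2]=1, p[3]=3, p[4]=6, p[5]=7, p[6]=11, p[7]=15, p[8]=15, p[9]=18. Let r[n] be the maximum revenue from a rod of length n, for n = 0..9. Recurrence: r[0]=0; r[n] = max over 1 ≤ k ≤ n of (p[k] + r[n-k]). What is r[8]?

17

   n    0    1    2    3    4    5    6    7    8    9
r[n]    0    2    4    6    8   10   12   15   17   19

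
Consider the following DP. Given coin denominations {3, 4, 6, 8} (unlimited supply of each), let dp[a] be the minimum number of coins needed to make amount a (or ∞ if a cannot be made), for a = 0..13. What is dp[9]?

2

 a  0  1  2  3  4  5  6  7  8  9 10 11 12 13
dp  0  -  -  1  1  -  1  2  1  2  2  2  2  3
(- denotes ∞ / unreachable)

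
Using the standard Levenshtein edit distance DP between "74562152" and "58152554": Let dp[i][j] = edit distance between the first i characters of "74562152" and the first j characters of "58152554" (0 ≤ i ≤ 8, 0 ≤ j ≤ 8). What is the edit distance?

6

   ''  5  8  1  5  2  5  5  4
''  0  1  2  3  4  5  6  7  8
 7  1  1  2  3  4  5  6  7  8
 4  2  2  2  3  4  5  6  7  7
 5  3  2  3  3  3  4  5  6  7
 6  4  3  3  4  4  4  5  6  7
 2  5  4  4  4  5  4  5  6  7
 1  6  5  5  4  5  5  5  6  7
 5  7  6  6  5  4  5  5  5  6
 2  8  7  7  6  5  4  5  6  6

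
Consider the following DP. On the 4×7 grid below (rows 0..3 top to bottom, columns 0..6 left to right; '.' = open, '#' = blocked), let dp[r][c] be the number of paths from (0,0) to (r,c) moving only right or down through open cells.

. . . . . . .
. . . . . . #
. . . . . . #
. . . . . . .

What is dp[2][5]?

21

r\c   0   1   2   3   4   5   6
  0   1   1   1   1   1   1   1
  1   1   2   3   4   5   6   0
  2   1   3   6  10  15  21   0
  3   1   4  10  20  35  56  56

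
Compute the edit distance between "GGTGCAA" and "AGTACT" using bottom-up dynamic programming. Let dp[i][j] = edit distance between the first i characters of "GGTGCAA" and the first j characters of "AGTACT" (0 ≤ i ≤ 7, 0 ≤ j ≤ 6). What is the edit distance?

4

   ''  A  G  T  A  C  T
''  0  1  2  3  4  5  6
 G  1  1  1  2  3  4  5
 G  2  2  1  2  3  4  5
 T  3  3  2  1  2  3  4
 G  4  4  3  2  2  3  4
 C  5  5  4  3  3  2  3
 A  6  5  5  4  3  3  3
 A  7  6  6  5  4  4  4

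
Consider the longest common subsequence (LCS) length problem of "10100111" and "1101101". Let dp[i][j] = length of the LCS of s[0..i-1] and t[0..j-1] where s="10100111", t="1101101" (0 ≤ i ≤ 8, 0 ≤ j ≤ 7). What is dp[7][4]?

4

   ''  1  1  0  1  1  0  1
''  0  0  0  0  0  0  0  0
 1  0  1  1  1  1  1  1  1
 0  0  1  1  2  2  2  2  2
 1  0  1  2  2  3  3  3  3
 0  0  1  2  3  3  3  4  4
 0  0  1  2  3  3  3  4  4
 1  0  1  2  3  4  4  4  5
 1  0  1  2  3  4  5  5  5
 1  0  1  2  3  4  5  5  6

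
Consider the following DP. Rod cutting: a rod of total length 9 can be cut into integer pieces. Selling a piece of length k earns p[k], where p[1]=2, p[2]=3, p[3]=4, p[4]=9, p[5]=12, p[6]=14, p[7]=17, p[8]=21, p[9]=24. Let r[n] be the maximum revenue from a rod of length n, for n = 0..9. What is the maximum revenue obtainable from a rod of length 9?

   n    0    1    2    3    4    5    6    7    8    9
r[n]    0    2    4    6    9   12   14   17   21   24

24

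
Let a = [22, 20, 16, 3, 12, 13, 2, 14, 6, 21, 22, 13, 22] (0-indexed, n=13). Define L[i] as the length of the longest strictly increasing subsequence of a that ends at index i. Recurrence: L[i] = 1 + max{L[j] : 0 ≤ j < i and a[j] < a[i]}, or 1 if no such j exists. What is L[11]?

3

   i    0    1    2    3    4    5    6    7    8    9   10   11   12
a[i]   22   20   16    3   12   13    2   14    6   21   22   13   22
L[i]    1    1    1    1    2    3    1    4    2    5    6    3    6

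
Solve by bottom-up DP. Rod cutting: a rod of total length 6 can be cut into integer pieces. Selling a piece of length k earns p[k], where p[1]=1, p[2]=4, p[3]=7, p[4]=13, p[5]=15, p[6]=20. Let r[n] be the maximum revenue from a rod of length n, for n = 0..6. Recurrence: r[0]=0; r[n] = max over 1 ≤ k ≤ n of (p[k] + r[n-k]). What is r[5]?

   n    0    1    2    3    4    5    6
r[n]    0    1    4    7   13   15   20

15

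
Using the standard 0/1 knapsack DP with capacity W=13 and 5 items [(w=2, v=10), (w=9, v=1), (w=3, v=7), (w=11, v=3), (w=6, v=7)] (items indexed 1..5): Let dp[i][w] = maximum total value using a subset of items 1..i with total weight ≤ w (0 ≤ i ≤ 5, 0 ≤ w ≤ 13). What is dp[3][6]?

17

i\w   0   1   2   3   4   5   6   7   8   9  10  11  12  13
  0   0   0   0   0   0   0   0   0   0   0   0   0   0   0
  1   0   0  10  10  10  10  10  10  10  10  10  10  10  10
  2   0   0  10  10  10  10  10  10  10  10  10  11  11  11
  3   0   0  10  10  10  17  17  17  17  17  17  17  17  17
  4   0   0  10  10  10  17  17  17  17  17  17  17  17  17
  5   0   0  10  10  10  17  17  17  17  17  17  24  24  24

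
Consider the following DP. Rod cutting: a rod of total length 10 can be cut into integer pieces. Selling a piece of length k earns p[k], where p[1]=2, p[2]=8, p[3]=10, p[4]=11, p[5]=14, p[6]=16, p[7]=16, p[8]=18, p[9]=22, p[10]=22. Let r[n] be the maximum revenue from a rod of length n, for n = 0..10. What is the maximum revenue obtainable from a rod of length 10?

40

   n    0    1    2    3    4    5    6    7    8    9   10
r[n]    0    2    8   10   16   18   24   26   32   34   40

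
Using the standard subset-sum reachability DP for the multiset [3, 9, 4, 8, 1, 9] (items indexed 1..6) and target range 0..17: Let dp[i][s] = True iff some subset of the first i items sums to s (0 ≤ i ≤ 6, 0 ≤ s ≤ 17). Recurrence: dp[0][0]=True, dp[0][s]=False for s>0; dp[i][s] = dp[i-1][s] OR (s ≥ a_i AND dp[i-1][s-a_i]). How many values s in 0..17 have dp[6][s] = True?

16

i\s   0   1   2   3   4   5   6   7   8   9  10  11  12  13  14  15  16  17
  0   T   F   F   F   F   F   F   F   F   F   F   F   F   F   F   F   F   F
  1   T   F   F   T   F   F   F   F   F   F   F   F   F   F   F   F   F   F
  2   T   F   F   T   F   F   F   F   F   T   F   F   T   F   F   F   F   F
  3   T   F   F   T   T   F   F   T   F   T   F   F   T   T   F   F   T   F
  4   T   F   F   T   T   F   F   T   T   T   F   T   T   T   F   T   T   T
  5   T   T   F   T   T   T   F   T   T   T   T   T   T   T   T   T   T   T
  6   T   T   F   T   T   T   F   T   T   T   T   T   T   T   T   T   T   T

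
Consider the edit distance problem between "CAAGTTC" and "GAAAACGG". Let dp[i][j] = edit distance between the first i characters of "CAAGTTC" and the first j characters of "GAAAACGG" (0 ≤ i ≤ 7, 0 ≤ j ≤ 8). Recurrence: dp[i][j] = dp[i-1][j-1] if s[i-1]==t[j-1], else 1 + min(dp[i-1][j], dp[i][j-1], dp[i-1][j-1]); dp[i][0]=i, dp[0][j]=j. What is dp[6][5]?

4

   ''  G  A  A  A  A  C  G  G
''  0  1  2  3  4  5  6  7  8
 C  1  1  2  3  4  5  5  6  7
 A  2  2  1  2  3  4  5  6  7
 A  3  3  2  1  2  3  4  5  6
 G  4  3  3  2  2  3  4  4  5
 T  5  4  4  3  3  3  4  5  5
 T  6  5  5  4  4  4  4  5  6
 C  7  6  6  5  5  5  4  5  6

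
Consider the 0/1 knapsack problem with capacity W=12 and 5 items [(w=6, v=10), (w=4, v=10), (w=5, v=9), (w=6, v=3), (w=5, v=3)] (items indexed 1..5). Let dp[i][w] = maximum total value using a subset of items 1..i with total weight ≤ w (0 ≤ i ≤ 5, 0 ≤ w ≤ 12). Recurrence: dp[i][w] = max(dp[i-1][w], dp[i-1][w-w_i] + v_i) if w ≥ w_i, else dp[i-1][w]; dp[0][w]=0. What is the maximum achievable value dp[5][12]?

i\w   0   1   2   3   4   5   6   7   8   9  10  11  12
  0   0   0   0   0   0   0   0   0   0   0   0   0   0
  1   0   0   0   0   0   0  10  10  10  10  10  10  10
  2   0   0   0   0  10  10  10  10  10  10  20  20  20
  3   0   0   0   0  10  10  10  10  10  19  20  20  20
  4   0   0   0   0  10  10  10  10  10  19  20  20  20
  5   0   0   0   0  10  10  10  10  10  19  20  20  20

20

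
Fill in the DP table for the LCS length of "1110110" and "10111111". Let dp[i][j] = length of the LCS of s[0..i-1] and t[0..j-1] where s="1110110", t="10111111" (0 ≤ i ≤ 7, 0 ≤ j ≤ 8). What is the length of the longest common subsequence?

   ''  1  0  1  1  1  1  1  1
''  0  0  0  0  0  0  0  0  0
 1  0  1  1  1  1  1  1  1  1
 1  0  1  1  2  2  2  2  2  2
 1  0  1  1  2  3  3  3  3  3
 0  0  1  2  2  3  3  3  3  3
 1  0  1  2  3  3  4  4  4  4
 1  0  1  2  3  4  4  5  5  5
 0  0  1  2  3  4  4  5  5  5

5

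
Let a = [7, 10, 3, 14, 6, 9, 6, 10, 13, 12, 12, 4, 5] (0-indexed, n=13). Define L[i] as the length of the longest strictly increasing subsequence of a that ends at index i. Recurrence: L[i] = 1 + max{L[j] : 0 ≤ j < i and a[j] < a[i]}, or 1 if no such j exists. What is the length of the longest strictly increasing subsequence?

5

   i    0    1    2    3    4    5    6    7    8    9   10   11   12
a[i]    7   10    3   14    6    9    6   10   13   12   12    4    5
L[i]    1    2    1    3    2    3    2    4    5    5    5    2    3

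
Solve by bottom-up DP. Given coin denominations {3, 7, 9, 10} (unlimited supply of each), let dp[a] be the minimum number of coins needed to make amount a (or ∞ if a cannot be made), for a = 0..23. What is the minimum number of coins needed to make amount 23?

3

 a  0  1  2  3  4  5  6  7  8  9 10 11 12 13 14 15 16 17 18 19 20 21 22 23
dp  0  -  -  1  -  -  2  1  -  1  1  -  2  2  2  3  2  2  2  2  2  3  3  3
(- denotes ∞ / unreachable)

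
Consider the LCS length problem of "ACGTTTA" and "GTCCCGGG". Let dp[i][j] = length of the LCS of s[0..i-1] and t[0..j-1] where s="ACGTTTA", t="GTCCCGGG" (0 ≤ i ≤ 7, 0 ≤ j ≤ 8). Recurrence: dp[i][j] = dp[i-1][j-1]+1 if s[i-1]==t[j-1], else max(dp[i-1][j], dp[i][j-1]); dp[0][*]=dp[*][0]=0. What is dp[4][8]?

   ''  G  T  C  C  C  G  G  G
''  0  0  0  0  0  0  0  0  0
 A  0  0  0  0  0  0  0  0  0
 C  0  0  0  1  1  1  1  1  1
 G  0  1  1  1  1  1  2  2  2
 T  0  1  2  2  2  2  2  2  2
 T  0  1  2  2  2  2  2  2  2
 T  0  1  2  2  2  2  2  2  2
 A  0  1  2  2  2  2  2  2  2

2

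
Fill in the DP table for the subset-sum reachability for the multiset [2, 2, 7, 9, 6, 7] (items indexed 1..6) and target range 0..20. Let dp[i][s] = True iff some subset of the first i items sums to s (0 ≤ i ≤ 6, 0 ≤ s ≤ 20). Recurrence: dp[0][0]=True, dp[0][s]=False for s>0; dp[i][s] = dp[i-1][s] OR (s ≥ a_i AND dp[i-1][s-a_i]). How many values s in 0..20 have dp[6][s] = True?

i\s   0   1   2   3   4   5   6   7   8   9  10  11  12  13  14  15  16  17  18  19  20
  0   T   F   F   F   F   F   F   F   F   F   F   F   F   F   F   F   F   F   F   F   F
  1   T   F   T   F   F   F   F   F   F   F   F   F   F   F   F   F   F   F   F   F   F
  2   T   F   T   F   T   F   F   F   F   F   F   F   F   F   F   F   F   F   F   F   F
  3   T   F   T   F   T   F   F   T   F   T   F   T   F   F   F   F   F   F   F   F   F
  4   T   F   T   F   T   F   F   T   F   T   F   T   F   T   F   F   T   F   T   F   T
  5   T   F   T   F   T   F   T   T   T   T   T   T   F   T   F   T   T   T   T   T   T
  6   T   F   T   F   T   F   T   T   T   T   T   T   F   T   T   T   T   T   T   T   T

17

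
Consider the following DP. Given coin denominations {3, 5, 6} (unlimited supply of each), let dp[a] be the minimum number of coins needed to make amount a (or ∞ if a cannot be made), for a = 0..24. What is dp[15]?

3

 a  0  1  2  3  4  5  6  7  8  9 10 11 12 13 14 15 16 17 18 19 20 21 22 23 24
dp  0  -  -  1  -  1  1  -  2  2  2  2  2  3  3  3  3  3  3  4  4  4  4  4  4
(- denotes ∞ / unreachable)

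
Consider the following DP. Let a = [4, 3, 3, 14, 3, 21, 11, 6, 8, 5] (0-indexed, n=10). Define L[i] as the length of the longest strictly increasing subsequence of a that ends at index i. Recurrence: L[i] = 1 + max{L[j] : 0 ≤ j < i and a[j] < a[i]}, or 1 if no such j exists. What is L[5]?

   i    0    1    2    3    4    5    6    7    8    9
a[i]    4    3    3   14    3   21   11    6    8    5
L[i]    1    1    1    2    1    3    2    2    3    2

3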